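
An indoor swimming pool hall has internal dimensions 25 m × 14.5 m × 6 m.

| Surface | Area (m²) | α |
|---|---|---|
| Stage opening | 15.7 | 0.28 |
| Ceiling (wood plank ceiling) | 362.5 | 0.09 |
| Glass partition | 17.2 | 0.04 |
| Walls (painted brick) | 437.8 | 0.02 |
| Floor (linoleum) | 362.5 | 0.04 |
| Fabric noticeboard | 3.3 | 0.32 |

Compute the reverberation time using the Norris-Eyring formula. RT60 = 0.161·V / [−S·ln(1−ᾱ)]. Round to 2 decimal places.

S = Σ Sᵢ = 1199.0 m².
Absorption A = 15.7·0.28 + 362.5·0.09 + 17.2·0.04 + 437.8·0.02 + 362.5·0.04 + 3.3·0.32 = 62.021 sabins.
ᾱ = 62.021 / 1199.0 = 0.0517.
Eyring denominator: −S ln(1−ᾱ) = 63.648.
V = 25 × 14.5 × 6 = 2175 m³.
T = 0.161·V/[−S·ln(1−ᾱ)] = 0.161·2175/63.648 = 5.50 s.

5.50 sec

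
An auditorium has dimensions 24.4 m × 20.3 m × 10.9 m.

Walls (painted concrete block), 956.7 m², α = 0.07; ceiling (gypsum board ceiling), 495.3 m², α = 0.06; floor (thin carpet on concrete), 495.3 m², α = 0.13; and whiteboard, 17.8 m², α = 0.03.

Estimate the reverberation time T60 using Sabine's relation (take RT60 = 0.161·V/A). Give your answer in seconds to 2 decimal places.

A = Σ Sᵢαᵢ = 956.7·0.07 + 495.3·0.06 + 495.3·0.13 + 17.8·0.03 = 161.610 sabins.
Room volume: 5398.988 m³.
T = 0.161 V/A = 0.161·5398.988/161.610 = 5.38 s.

5.38 s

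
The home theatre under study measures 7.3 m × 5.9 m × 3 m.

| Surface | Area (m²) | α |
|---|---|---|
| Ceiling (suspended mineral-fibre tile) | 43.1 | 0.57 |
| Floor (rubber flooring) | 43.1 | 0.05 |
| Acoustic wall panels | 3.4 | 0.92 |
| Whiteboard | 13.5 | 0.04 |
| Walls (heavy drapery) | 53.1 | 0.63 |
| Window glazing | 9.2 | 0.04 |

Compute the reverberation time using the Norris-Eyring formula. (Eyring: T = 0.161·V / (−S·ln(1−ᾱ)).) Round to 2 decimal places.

S = Σ Sᵢ = 165.4 m².
Absorption A = 43.1·0.57 + 43.1·0.05 + 3.4·0.92 + 13.5·0.04 + 53.1·0.63 + 9.2·0.04 = 64.211 sabins.
Mean coefficient ᾱ = A/S = 0.3882.
−S·ln(1−ᾱ) = −165.4 × ln(1 − 0.3882) = 81.269.
V = 7.3 × 5.9 × 3 = 129.21 m³.
T = 0.161·V/[−S·ln(1−ᾱ)] = 0.161·129.21/81.269 = 0.26 s.

0.26 seconds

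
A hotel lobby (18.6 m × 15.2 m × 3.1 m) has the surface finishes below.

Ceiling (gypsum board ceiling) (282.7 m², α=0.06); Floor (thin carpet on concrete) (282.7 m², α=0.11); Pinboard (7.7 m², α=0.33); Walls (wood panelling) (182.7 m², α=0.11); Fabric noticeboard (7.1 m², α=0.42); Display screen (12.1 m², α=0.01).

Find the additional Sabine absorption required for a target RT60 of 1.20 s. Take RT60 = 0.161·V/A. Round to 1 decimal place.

43.8 sabins

Total absorption A₁ = 282.7×0.06 + 282.7×0.11 + 7.7×0.33 + 182.7×0.11 + 7.1×0.42 + 12.1×0.01
  = 16.962 + 31.097 + 2.541 + 20.097 + 2.982 + 0.121 = 73.800 m² sabins.
Target A₂ = 0.161·876.432/1.20 = 117.588 sabins (V = 876.432 m³).
ΔA = A₂ − A₁ = 117.588 − 73.800 = 43.8 sabins.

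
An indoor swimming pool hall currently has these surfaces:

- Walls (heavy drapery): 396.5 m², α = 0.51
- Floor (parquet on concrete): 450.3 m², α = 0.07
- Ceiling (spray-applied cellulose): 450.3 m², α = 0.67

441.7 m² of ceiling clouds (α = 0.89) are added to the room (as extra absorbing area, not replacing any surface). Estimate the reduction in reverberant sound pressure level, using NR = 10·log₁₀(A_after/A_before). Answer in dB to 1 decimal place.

2.4 dB

Total absorption A_before = 396.5·0.51 + 450.3·0.07 + 450.3·0.67
  = 202.215 + 31.521 + 301.701 = 535.437 m² sabins.
Added absorption = 441.7 × 0.89 = 393.113 sabins.
A_after = 535.437 + 393.113 = 928.550 sabins.
NR = 10·log₁₀(928.550/535.437) = 2.4 dB.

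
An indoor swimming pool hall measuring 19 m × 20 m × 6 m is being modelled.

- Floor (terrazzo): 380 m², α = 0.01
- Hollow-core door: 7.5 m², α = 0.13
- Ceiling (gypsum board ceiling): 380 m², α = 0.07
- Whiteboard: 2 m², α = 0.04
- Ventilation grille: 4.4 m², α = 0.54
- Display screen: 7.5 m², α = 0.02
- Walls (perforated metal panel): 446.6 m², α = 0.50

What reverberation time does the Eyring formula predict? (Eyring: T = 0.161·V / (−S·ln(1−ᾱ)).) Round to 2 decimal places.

Total surface area S = 380 + 7.5 + 380 + 2 + 4.4 + 7.5 + 446.6 = 1228.0 m².
Σ(Sᵢαᵢ) = 380×0.01 + 7.5×0.13 + 380×0.07 + 2×0.04 + 4.4×0.54 + 7.5×0.02 + 446.6×0.50 = 257.281.
Mean coefficient ᾱ = A/S = 0.2095.
Eyring denominator: −S ln(1−ᾱ) = 288.690.
V = 19 × 20 × 6 = 2280 m³.
T = 0.161·V/[−S·ln(1−ᾱ)] = 0.161·2280/288.690 = 1.27 s.

1.27 seconds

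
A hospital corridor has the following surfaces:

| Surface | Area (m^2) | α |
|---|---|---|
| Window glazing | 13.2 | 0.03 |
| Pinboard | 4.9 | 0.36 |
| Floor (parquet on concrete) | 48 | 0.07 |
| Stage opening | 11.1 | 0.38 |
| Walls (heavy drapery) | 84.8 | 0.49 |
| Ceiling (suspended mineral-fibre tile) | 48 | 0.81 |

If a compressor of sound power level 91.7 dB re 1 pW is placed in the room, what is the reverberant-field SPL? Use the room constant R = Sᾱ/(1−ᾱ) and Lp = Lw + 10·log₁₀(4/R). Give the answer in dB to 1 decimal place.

Σ(Sᵢαᵢ) = 13.2×0.03 + 4.9×0.36 + 48×0.07 + 11.1×0.38 + 84.8×0.49 + 48×0.81 = 90.170; total area S = 210.0 m^2.
ᾱ = 0.4294, so room constant R = A/(1−ᾱ) = 158.027 m^2.
Lp = Lw + 10 log₁₀(4/R) = 91.7 -15.97 = 75.7 dB.

75.7 dB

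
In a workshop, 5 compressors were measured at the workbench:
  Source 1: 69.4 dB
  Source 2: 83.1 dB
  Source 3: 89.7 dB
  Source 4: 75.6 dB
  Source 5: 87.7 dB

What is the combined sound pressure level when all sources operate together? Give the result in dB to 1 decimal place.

Sum in the linear (power) domain: Σ 10^(Lᵢ/10) = 10^(69.4/10) + 10^(83.1/10) + 10^(89.7/10) + 10^(75.6/10) + 10^(87.7/10) = 1.771e+09.
Combined level = 10 log₁₀(1.771e+09) = 92.5 dB.

92.5 dB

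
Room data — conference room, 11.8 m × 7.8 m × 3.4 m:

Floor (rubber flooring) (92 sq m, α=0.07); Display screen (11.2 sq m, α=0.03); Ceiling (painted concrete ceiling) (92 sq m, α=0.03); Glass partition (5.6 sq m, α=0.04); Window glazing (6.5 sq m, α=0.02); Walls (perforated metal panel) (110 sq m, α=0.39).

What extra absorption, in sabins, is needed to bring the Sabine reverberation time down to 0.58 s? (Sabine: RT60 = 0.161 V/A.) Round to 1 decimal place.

Equivalent absorption area: A₁ = 92*0.07 + 11.2*0.03 + 92*0.03 + 5.6*0.04 + 6.5*0.02 + 110*0.39 = 52.790 sq m.
Target A₂ = 0.161·312.936/0.58 = 86.867 sabins (V = 312.936 m³).
Shortfall: 86.867 − 52.790 = 34.1 sabins.

34.1 sabins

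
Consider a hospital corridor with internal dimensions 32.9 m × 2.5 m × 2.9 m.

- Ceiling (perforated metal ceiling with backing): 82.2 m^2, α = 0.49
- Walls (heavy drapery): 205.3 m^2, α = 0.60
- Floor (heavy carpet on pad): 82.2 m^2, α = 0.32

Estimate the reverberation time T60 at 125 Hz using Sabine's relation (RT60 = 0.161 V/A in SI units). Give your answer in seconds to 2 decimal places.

Total absorption A = 82.2*0.49 + 205.3*0.60 + 82.2*0.32
  = 40.278 + 123.180 + 26.304 = 189.762 m^2 sabins.
Volume V = 32.9 × 2.5 × 2.9 = 238.525 m³.
T = 0.161 V/A = 0.161·238.525/189.762 = 0.20 s.

0.20 seconds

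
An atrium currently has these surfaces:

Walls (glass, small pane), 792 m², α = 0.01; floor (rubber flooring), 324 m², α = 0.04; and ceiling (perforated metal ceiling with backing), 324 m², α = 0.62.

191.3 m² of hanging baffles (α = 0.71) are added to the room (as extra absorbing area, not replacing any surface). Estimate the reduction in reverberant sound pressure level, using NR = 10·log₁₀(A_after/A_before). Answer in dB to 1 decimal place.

Equivalent absorption area: A_before = 792*0.01 + 324*0.04 + 324*0.62 = 221.760 m².
Treatment contributes 191.3·0.71 = 135.823 sabins.
A_after = 221.760 + 135.823 = 357.583 sabins.
Reduction = 10 log₁₀(A_after/A_before) = 10 log₁₀(1.6125) = 2.1 dB.

2.1 dB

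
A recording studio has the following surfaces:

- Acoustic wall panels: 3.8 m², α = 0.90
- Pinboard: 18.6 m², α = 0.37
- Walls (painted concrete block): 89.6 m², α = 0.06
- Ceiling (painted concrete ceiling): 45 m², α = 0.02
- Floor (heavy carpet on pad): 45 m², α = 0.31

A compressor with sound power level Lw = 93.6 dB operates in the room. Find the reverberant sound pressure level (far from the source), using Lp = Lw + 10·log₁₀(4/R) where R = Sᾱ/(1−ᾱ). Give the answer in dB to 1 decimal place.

Σ(Sᵢαᵢ) = 3.8·0.90 + 18.6·0.37 + 89.6·0.06 + 45·0.02 + 45·0.31 = 30.528; total area S = 202.0 m².
ᾱ = 30.528/202.0 = 0.1511; R = Sᾱ/(1−ᾱ) = 30.528/(1−0.1511) = 35.962 m².
Lp = 93.6 + 10·log₁₀(4/35.962) = 93.6 + (-9.54) = 84.1 dB.

84.1 dB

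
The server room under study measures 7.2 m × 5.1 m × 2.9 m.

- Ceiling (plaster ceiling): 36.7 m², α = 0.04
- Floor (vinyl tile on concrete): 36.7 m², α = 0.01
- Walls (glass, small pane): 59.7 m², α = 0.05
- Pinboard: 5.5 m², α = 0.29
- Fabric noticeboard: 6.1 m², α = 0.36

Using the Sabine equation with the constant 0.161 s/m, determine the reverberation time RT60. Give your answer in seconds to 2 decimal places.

Total absorption A = 36.7*0.04 + 36.7*0.01 + 59.7*0.05 + 5.5*0.29 + 6.1*0.36
  = 1.468 + 0.367 + 2.985 + 1.595 + 2.196 = 8.611 m² sabins.
V = 7.2·5.1·2.9 = 106.488 m³.
Sabine: RT60 = 0.161 × 106.488 / 8.611 = 1.99 s.

1.99 s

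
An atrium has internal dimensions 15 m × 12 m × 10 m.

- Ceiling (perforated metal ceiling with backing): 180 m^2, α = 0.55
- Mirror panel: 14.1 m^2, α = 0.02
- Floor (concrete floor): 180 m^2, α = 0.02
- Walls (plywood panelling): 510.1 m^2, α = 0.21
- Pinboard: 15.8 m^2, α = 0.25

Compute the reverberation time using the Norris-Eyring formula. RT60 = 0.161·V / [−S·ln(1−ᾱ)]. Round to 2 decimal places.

Total surface area S = 180 + 14.1 + 180 + 510.1 + 15.8 = 900.0 m^2.
Σ(Sᵢαᵢ) = 180×0.55 + 14.1×0.02 + 180×0.02 + 510.1×0.21 + 15.8×0.25 = 213.953.
ᾱ = 213.953 / 900.0 = 0.2377.
Eyring denominator: −S ln(1−ᾱ) = 244.274.
V = 15 × 12 × 10 = 1800 m³.
RT60 = 0.161 × 1800 / 244.274 = 1.19 s.

1.19 seconds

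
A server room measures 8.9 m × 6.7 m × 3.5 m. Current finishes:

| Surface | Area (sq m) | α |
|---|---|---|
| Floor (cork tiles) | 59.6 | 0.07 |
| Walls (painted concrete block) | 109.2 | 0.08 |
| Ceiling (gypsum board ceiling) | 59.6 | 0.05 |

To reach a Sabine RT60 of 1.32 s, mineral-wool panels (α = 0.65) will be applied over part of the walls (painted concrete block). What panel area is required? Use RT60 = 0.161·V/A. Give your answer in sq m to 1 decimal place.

16.8

A₁ = Σ Sᵢαᵢ = 59.6·0.07 + 109.2·0.08 + 59.6·0.05 = 15.888 sabins.
V = 208.705 m³. Target absorption A₂ = 0.161 × 208.705 / 1.32 = 25.456 sabins.
Absorption to add: 25.456 − 15.888 = 9.568 sabins.
Net gain per sq m: Δα = 0.65 − 0.08 = 0.57.
Area = ΔA/Δα = 9.568/0.57 = 16.8 sq m.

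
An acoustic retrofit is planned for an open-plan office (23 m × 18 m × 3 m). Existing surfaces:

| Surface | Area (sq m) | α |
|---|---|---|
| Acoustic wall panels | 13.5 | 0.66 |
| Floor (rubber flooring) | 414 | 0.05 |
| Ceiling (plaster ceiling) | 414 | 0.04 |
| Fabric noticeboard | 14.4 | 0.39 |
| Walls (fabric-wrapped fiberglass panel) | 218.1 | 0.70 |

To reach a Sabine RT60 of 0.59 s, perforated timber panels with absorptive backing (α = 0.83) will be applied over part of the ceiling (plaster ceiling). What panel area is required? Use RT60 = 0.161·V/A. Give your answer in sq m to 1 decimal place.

Summing Sᵢαᵢ: 8.910 + 20.700 + 16.560 + 5.616 + 152.670 → A₁ = 204.456 sabins.
Required A₂ = 0.161·1242/0.59 = 338.919 sabins.
ΔA needed = 338.919 − 204.456 = 134.463 sabins.
Net gain per sq m: Δα = 0.83 − 0.04 = 0.79.
Area = ΔA/Δα = 134.463/0.79 = 170.2 sq m.

170.2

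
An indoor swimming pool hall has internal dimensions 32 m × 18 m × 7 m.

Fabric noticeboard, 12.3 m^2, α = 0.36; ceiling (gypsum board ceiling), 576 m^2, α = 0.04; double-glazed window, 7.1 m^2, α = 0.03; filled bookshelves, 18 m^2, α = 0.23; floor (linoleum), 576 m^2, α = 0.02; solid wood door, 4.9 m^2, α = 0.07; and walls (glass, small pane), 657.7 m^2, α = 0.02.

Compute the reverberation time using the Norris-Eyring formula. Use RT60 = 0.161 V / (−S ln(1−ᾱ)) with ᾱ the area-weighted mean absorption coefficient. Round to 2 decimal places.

S = Σ Sᵢ = 1852.0 m^2.
Σ(Sᵢαᵢ) = 12.3·0.36 + 576·0.04 + 7.1·0.03 + 18·0.23 + 576·0.02 + 4.9·0.07 + 657.7·0.02 = 56.838.
Mean coefficient ᾱ = A/S = 0.0307.
Eyring denominator: −S ln(1−ᾱ) = 57.747.
V = 32 × 18 × 7 = 4032 m³.
T = 0.161·V/[−S·ln(1−ᾱ)] = 0.161·4032/57.747 = 11.24 s.

11.24 s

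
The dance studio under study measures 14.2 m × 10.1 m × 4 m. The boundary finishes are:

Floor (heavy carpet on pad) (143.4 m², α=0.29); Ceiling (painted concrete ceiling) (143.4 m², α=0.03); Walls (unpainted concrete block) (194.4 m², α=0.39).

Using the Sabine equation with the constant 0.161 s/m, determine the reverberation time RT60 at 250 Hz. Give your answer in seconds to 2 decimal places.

0.76 s

A = Σ Sᵢαᵢ = 143.4*0.29 + 143.4*0.03 + 194.4*0.39 = 121.704 sabins.
Room volume: 573.68 m³.
RT60 = 0.161 · V / A = 0.161 × 573.68 / 121.704 = 0.76 s.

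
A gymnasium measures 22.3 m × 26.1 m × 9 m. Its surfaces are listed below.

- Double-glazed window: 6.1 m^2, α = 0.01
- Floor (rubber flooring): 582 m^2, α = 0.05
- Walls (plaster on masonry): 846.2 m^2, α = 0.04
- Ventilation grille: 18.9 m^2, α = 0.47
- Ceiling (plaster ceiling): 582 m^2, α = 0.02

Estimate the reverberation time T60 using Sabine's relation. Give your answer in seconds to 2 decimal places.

Equivalent absorption area: A = 6.1×0.01 + 582×0.05 + 846.2×0.04 + 18.9×0.47 + 582×0.02 = 83.532 m^2.
Room volume: 5238.27 m³.
RT60 = 0.161 · V / A = 0.161 × 5238.27 / 83.532 = 10.10 s.

10.10 seconds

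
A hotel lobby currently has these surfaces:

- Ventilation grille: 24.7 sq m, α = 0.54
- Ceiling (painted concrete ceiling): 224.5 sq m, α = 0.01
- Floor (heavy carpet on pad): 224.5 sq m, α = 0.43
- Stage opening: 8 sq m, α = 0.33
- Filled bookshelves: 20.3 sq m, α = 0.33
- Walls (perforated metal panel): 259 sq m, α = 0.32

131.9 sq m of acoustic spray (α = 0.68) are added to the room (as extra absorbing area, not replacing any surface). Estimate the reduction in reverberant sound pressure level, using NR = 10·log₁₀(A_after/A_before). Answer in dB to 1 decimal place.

Equivalent absorption area: A_before = 24.7×0.54 + 224.5×0.01 + 224.5×0.43 + 8×0.33 + 20.3×0.33 + 259×0.32 = 204.337 sq m.
Treatment contributes 131.9·0.68 = 89.692 sabins.
New total A_after = 294.029 sabins.
Reduction = 10 log₁₀(A_after/A_before) = 10 log₁₀(1.4389) = 1.6 dB.

1.6 dB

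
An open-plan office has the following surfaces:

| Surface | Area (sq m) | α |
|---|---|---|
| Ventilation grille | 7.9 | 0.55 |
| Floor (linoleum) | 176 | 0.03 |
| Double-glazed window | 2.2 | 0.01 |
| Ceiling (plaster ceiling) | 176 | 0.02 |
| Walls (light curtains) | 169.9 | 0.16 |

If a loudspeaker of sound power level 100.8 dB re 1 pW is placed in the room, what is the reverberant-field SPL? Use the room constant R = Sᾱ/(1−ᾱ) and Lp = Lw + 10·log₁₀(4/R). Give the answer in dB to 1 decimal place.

90.4 dB

Σ(Sᵢαᵢ) = 7.9·0.55 + 176·0.03 + 2.2·0.01 + 176·0.02 + 169.9·0.16 = 40.351; total area S = 532.0 sq m.
ᾱ = 40.351/532.0 = 0.0758; R = Sᾱ/(1−ᾱ) = 40.351/(1−0.0758) = 43.660 sq m.
Lp = 100.8 + 10·log₁₀(4/43.660) = 100.8 + (-10.38) = 90.4 dB.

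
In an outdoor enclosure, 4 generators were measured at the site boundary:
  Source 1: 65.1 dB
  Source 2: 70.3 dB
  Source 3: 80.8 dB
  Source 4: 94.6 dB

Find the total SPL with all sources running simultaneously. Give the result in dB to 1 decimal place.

Σ 10^(Lᵢ/10) = 3.018e+09.
L_total = 10·log₁₀(3.018e+09) = 94.8 dB.

94.8 dB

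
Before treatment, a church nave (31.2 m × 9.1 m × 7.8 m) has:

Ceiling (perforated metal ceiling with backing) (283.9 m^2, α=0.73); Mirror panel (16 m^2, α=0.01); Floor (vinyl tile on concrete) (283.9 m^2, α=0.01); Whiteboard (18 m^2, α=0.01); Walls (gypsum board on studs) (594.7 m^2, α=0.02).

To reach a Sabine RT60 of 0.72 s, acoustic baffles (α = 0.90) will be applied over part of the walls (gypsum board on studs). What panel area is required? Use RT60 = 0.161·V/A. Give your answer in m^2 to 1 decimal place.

Total absorption A₁ = 283.9*0.73 + 16*0.01 + 283.9*0.01 + 18*0.01 + 594.7*0.02
  = 207.247 + 0.160 + 2.839 + 0.180 + 11.894 = 222.320 m^2 sabins.
Required A₂ = 0.161·2214.576/0.72 = 495.204 sabins.
ΔA needed = 495.204 − 222.320 = 272.884 sabins.
Each m^2 of panel replacing the walls (gypsum board on studs) adds (0.90 − 0.02) = 0.88 sabins.
Area = ΔA/Δα = 272.884/0.88 = 310.1 m^2.

310.1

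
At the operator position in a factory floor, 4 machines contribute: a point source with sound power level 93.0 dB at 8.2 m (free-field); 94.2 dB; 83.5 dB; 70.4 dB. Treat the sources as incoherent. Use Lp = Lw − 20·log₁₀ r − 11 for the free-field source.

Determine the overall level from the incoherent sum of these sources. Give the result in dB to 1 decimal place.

Source at 8.2 m: Lp = 93.0 − 20·log₁₀(8.2) − 11 = 63.7 dB.
Σ 10^(Lᵢ/10) = 2.867e+09.
Back to dB: 10·log₁₀ Σ = 94.6 dB.

94.6 dB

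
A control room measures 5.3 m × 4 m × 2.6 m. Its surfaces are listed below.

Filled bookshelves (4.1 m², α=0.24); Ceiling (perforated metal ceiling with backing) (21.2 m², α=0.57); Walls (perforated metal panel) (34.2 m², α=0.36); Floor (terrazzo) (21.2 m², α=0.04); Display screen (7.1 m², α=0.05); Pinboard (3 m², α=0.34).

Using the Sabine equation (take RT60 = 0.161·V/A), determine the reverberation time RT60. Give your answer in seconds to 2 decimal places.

0.32 seconds

Total absorption A = 4.1×0.24 + 21.2×0.57 + 34.2×0.36 + 21.2×0.04 + 7.1×0.05 + 3×0.34
  = 0.984 + 12.084 + 12.312 + 0.848 + 0.355 + 1.020 = 27.603 m² sabins.
Room volume: 55.12 m³.
T = 0.161 V/A = 0.161·55.12/27.603 = 0.32 s.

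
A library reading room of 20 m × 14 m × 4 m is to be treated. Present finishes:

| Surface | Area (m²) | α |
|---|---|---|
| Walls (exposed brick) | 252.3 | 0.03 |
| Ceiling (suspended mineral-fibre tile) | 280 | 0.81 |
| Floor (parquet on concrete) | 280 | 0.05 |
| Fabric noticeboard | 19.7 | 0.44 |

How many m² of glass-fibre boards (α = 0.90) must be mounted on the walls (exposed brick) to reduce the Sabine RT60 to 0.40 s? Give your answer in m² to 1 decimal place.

222.7

Total absorption A₁ = 252.3×0.03 + 280×0.81 + 280×0.05 + 19.7×0.44
  = 7.569 + 226.800 + 14.000 + 8.668 = 257.037 m² sabins.
Required A₂ = 0.161·1120/0.40 = 450.800 sabins.
Absorption to add: 450.800 − 257.037 = 193.763 sabins.
Each m² of panel replacing the walls (exposed brick) adds (0.90 − 0.03) = 0.87 sabins.
Area = ΔA/Δα = 193.763/0.87 = 222.7 m².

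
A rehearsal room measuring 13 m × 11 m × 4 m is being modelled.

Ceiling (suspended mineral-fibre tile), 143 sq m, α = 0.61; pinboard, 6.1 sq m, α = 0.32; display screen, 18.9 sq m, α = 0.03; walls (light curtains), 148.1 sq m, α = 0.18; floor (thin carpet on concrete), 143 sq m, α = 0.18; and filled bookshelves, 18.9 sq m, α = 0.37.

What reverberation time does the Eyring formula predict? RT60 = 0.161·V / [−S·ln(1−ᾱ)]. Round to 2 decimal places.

S = Σ Sᵢ = 478.0 sq m.
Σ(Sᵢαᵢ) = 143×0.61 + 6.1×0.32 + 18.9×0.03 + 148.1×0.18 + 143×0.18 + 18.9×0.37 = 149.140.
ᾱ = 149.140 / 478.0 = 0.3120.
Eyring denominator: −S ln(1−ᾱ) = 178.756.
V = 13 × 11 × 4 = 572 m³.
T = 0.161·V/[−S·ln(1−ᾱ)] = 0.161·572/178.756 = 0.52 s.

0.52 sec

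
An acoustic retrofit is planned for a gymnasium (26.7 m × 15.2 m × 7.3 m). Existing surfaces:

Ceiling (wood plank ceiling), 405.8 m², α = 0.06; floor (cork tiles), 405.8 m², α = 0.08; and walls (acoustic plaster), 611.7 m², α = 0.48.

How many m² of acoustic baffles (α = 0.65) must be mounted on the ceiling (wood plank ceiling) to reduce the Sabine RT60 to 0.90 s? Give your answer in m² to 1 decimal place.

304.3

Equivalent absorption area: A₁ = 405.8×0.06 + 405.8×0.08 + 611.7×0.48 = 350.428 m².
V = 2962.632 m³. Target absorption A₂ = 0.161 × 2962.632 / 0.90 = 529.982 sabins.
ΔA needed = 529.982 − 350.428 = 179.554 sabins.
Net gain per m²: Δα = 0.65 − 0.06 = 0.59.
Panel area = 179.554 / 0.59 = 304.3 m².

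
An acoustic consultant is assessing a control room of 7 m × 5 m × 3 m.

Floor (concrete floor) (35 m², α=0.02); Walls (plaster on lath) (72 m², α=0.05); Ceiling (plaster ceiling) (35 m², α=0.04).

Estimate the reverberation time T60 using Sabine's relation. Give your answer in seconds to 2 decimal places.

2.97 s

Summing Sᵢαᵢ: 0.700 + 3.600 + 1.400 → A = 5.700 sabins.
Volume V = 7 × 5 × 3 = 105 m³.
RT60 = 0.161 · V / A = 0.161 × 105 / 5.700 = 2.97 s.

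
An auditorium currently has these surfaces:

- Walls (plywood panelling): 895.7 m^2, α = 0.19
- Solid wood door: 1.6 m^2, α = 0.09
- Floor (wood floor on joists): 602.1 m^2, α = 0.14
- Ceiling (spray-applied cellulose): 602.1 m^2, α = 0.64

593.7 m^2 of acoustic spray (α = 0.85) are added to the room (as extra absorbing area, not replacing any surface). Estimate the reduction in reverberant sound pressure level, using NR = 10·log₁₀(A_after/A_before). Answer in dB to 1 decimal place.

2.5 dB

Equivalent absorption area: A_before = 895.7·0.19 + 1.6·0.09 + 602.1·0.14 + 602.1·0.64 = 639.965 m^2.
Treatment contributes 593.7·0.85 = 504.645 sabins.
New total A_after = 1144.610 sabins.
Reduction = 10 log₁₀(A_after/A_before) = 10 log₁₀(1.7886) = 2.5 dB.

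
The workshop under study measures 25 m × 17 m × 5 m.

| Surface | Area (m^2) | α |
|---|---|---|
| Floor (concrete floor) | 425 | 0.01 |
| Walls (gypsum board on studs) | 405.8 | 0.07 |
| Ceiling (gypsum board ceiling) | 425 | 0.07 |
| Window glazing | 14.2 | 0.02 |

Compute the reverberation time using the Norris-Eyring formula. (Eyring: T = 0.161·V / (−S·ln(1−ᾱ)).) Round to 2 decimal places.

Total surface area S = 425 + 405.8 + 425 + 14.2 = 1270.0 m^2.
Absorption A = 425·0.01 + 405.8·0.07 + 425·0.07 + 14.2·0.02 = 62.690 sabins.
Mean coefficient ᾱ = A/S = 0.0494.
−S·ln(1−ᾱ) = −1270.0 × ln(1 − 0.0494) = 64.341.
V = 25 × 17 × 5 = 2125 m³.
RT60 = 0.161 × 2125 / 64.341 = 5.32 s.

5.32 s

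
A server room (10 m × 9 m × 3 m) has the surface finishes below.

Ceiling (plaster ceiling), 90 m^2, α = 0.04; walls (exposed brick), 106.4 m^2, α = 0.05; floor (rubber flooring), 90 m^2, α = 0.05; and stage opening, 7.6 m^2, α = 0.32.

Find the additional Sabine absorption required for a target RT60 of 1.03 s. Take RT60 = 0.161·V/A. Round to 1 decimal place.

26.4 sabins

A₁ = Σ Sᵢαᵢ = 90×0.04 + 106.4×0.05 + 90×0.05 + 7.6×0.32 = 15.852 sabins.
V = 270 m³. Required absorption A₂ = 0.161 × 270 / 1.03 = 42.204 sabins.
Shortfall: 42.204 − 15.852 = 26.4 sabins.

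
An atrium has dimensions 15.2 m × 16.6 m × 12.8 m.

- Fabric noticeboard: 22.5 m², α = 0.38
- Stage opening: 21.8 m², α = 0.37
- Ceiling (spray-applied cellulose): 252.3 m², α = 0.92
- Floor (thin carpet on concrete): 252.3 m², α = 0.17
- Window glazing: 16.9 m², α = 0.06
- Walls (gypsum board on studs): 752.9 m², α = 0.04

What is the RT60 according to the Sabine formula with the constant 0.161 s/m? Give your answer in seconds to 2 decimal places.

1.61 sec

Total absorption A = 22.5·0.38 + 21.8·0.37 + 252.3·0.92 + 252.3·0.17 + 16.9·0.06 + 752.9·0.04
  = 8.550 + 8.066 + 232.116 + 42.891 + 1.014 + 30.116 = 322.753 m² sabins.
V = 15.2·16.6·12.8 = 3229.696 m³.
RT60 = 0.161 · V / A = 0.161 × 3229.696 / 322.753 = 1.61 s.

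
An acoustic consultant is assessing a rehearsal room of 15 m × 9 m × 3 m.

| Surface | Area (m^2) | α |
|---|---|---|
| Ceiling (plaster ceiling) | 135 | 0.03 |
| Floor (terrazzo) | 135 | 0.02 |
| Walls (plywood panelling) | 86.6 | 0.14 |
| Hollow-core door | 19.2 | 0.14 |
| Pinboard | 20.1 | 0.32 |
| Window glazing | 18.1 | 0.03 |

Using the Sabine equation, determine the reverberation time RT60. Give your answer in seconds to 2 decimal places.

Equivalent absorption area: A = 135·0.03 + 135·0.02 + 86.6·0.14 + 19.2·0.14 + 20.1·0.32 + 18.1·0.03 = 28.537 m^2.
Room volume: 405 m³.
Sabine: RT60 = 0.161 × 405 / 28.537 = 2.28 s.

2.28 s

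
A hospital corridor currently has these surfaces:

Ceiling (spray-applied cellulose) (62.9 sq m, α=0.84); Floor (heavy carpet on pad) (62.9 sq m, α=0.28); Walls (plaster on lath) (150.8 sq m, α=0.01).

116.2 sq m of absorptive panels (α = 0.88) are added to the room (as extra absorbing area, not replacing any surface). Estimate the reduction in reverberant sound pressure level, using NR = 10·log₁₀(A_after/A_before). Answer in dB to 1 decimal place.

A_before = Σ Sᵢαᵢ = 62.9·0.84 + 62.9·0.28 + 150.8·0.01 = 71.956 sabins.
Treatment contributes 116.2·0.88 = 102.256 sabins.
New total A_after = 174.212 sabins.
Reduction = 10 log₁₀(A_after/A_before) = 10 log₁₀(2.4211) = 3.8 dB.

3.8 dB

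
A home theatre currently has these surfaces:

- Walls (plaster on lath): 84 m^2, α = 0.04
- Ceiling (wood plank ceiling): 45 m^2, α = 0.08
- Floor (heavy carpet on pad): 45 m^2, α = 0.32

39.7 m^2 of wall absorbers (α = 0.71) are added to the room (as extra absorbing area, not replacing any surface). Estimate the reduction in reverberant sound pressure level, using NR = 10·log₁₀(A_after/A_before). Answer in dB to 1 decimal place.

3.7 dB

Summing Sᵢαᵢ: 3.360 + 3.600 + 14.400 → A_before = 21.360 sabins.
Treatment contributes 39.7·0.71 = 28.187 sabins.
A_after = 21.360 + 28.187 = 49.547 sabins.
NR = 10·log₁₀(49.547/21.360) = 3.7 dB.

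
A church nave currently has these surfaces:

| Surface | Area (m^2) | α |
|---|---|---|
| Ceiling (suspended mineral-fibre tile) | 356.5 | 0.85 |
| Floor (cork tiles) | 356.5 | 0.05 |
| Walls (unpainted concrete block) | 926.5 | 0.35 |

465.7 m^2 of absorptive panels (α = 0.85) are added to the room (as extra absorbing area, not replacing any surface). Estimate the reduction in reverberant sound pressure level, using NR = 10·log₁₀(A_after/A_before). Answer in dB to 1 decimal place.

A_before = Σ Sᵢαᵢ = 356.5×0.85 + 356.5×0.05 + 926.5×0.35 = 645.125 sabins.
Treatment contributes 465.7·0.85 = 395.845 sabins.
New total A_after = 1040.970 sabins.
NR = 10·log₁₀(1040.970/645.125) = 2.1 dB.

2.1 dB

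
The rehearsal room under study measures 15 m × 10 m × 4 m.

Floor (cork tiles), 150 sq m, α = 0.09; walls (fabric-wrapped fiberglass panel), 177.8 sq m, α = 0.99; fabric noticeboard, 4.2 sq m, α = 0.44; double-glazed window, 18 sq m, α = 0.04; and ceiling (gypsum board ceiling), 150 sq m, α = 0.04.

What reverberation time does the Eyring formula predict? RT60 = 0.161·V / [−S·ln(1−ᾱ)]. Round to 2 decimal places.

0.38 sec

Total surface area S = 150 + 177.8 + 4.2 + 18 + 150 = 500.0 sq m.
Σ(Sᵢαᵢ) = 150×0.09 + 177.8×0.99 + 4.2×0.44 + 18×0.04 + 150×0.04 = 198.090.
Mean coefficient ᾱ = A/S = 0.3962.
−S·ln(1−ᾱ) = −500.0 × ln(1 − 0.3962) = 252.256.
V = 15 × 10 × 4 = 600 m³.
RT60 = 0.161 × 600 / 252.256 = 0.38 s.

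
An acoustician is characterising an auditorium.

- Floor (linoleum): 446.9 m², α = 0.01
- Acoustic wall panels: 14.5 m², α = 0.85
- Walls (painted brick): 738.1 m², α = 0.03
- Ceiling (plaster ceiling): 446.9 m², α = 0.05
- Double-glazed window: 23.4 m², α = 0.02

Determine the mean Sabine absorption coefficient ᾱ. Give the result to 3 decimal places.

Total surface area S = 1669.8 m².
Weighted sum Σ Sα = 61.750.
ᾱ = 61.750 / 1669.8 = 0.037.

0.037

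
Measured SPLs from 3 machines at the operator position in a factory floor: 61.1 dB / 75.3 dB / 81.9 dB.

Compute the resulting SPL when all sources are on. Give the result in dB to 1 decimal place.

Converting to relative power and adding: 10^(61.1/10) + 10^(75.3/10) + 10^(81.9/10) = 1.901e+08.
Combined level = 10 log₁₀(1.901e+08) = 82.8 dB.

82.8 dB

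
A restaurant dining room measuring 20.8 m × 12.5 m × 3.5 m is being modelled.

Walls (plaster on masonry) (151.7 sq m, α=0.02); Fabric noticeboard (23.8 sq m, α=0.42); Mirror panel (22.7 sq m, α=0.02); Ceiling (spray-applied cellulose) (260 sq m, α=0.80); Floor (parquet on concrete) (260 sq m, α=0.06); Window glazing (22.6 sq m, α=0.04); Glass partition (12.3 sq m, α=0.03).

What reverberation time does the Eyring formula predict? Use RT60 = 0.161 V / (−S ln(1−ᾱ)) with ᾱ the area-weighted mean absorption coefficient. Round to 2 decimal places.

Total surface area S = 151.7 + 23.8 + 22.7 + 260 + 260 + 22.6 + 12.3 = 753.1 sq m.
Absorption A = 151.7·0.02 + 23.8·0.42 + 22.7·0.02 + 260·0.80 + 260·0.06 + 22.6·0.04 + 12.3·0.03 = 238.357 sabins.
Mean coefficient ᾱ = A/S = 0.3165.
−S·ln(1−ᾱ) = −753.1 × ln(1 − 0.3165) = 286.576.
V = 20.8 × 12.5 × 3.5 = 910 m³.
T = 0.161·V/[−S·ln(1−ᾱ)] = 0.161·910/286.576 = 0.51 s.

0.51 s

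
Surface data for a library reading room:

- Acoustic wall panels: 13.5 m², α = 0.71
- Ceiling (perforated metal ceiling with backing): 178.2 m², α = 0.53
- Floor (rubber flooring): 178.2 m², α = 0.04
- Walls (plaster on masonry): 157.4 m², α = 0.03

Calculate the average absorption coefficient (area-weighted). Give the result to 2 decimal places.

Total surface area S = 527.3 m².
Σ(Sᵢαᵢ) = 13.5·0.71 + 178.2·0.53 + 178.2·0.04 + 157.4·0.03 = 115.881.
ᾱ = 115.881 / 527.3 = 0.22.

0.22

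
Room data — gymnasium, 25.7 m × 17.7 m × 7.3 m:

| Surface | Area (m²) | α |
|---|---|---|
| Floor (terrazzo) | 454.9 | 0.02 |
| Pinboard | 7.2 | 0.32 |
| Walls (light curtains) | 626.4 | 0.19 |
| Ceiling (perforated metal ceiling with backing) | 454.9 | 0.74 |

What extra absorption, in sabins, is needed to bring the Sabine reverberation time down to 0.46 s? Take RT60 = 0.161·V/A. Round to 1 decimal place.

695.2 sabins

Total absorption A₁ = 454.9*0.02 + 7.2*0.32 + 626.4*0.19 + 454.9*0.74
  = 9.098 + 2.304 + 119.016 + 336.626 = 467.044 m² sabins.
For T = 0.46 s, need A₂ = 0.161·V/T = 0.161·3320.697/0.46 = 1162.244 sabins.
Additional absorption ΔA = 1162.244 − 467.044 = 695.2 sabins.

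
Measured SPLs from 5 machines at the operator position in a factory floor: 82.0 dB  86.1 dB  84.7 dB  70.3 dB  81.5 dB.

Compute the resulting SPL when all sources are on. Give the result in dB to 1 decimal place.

90.1 dB

Converting to relative power and adding: 10^(82.0/10) + 10^(86.1/10) + 10^(84.7/10) + 10^(70.3/10) + 10^(81.5/10) = 1.013e+09.
Combined level = 10 log₁₀(1.013e+09) = 90.1 dB.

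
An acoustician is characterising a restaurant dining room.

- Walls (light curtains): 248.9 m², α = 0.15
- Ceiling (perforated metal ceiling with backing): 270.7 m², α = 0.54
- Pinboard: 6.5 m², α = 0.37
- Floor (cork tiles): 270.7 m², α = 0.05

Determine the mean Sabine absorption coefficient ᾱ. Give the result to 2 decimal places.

0.25

S = Σ Sᵢ = 248.9 + 270.7 + 6.5 + 270.7 = 796.8 m².
Σ(Sᵢαᵢ) = 248.9×0.15 + 270.7×0.54 + 6.5×0.37 + 270.7×0.05 = 199.453.
ᾱ = 199.453 / 796.8 = 0.25.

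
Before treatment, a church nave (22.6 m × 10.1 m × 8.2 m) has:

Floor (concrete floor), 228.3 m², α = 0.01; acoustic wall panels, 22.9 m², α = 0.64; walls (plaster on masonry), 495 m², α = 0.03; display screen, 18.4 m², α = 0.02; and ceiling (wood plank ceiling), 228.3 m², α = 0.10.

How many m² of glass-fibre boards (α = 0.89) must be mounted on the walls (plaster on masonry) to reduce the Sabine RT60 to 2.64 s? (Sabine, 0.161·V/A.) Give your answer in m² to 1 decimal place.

68.8

Total absorption A₁ = 228.3·0.01 + 22.9·0.64 + 495·0.03 + 18.4·0.02 + 228.3·0.10
  = 2.283 + 14.656 + 14.850 + 0.368 + 22.830 = 54.987 m² sabins.
V = 1871.732 m³. Target absorption A₂ = 0.161 × 1871.732 / 2.64 = 114.147 sabins.
ΔA needed = 114.147 − 54.987 = 59.160 sabins.
Each m² of panel replacing the walls (plaster on masonry) adds (0.89 − 0.03) = 0.86 sabins.
Area = ΔA/Δα = 59.160/0.86 = 68.8 m².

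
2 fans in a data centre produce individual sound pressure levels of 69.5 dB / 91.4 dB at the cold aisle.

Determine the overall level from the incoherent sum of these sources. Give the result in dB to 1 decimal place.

Σ 10^(Lᵢ/10) = 1.389e+09.
L_total = 10·log₁₀(1.389e+09) = 91.4 dB.

91.4 dB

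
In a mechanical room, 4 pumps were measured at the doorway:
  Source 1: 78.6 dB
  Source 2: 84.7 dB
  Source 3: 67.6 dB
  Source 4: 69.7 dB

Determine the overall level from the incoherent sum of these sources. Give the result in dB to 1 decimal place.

Converting to relative power and adding: 10^(78.6/10) + 10^(84.7/10) + 10^(67.6/10) + 10^(69.7/10) = 3.827e+08.
Combined level = 10 log₁₀(3.827e+08) = 85.8 dB.

85.8 dB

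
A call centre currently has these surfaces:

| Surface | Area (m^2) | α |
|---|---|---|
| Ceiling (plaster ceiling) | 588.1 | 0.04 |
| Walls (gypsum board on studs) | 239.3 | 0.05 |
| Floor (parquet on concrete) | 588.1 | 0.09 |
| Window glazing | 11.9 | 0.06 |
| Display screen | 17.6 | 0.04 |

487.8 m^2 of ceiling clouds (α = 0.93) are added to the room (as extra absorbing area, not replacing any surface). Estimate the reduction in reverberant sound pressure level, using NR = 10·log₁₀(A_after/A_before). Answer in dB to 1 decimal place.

7.8 dB

Equivalent absorption area: A_before = 588.1*0.04 + 239.3*0.05 + 588.1*0.09 + 11.9*0.06 + 17.6*0.04 = 89.836 m^2.
Added absorption = 487.8 × 0.93 = 453.654 sabins.
New total A_after = 543.490 sabins.
NR = 10·log₁₀(543.490/89.836) = 7.8 dB.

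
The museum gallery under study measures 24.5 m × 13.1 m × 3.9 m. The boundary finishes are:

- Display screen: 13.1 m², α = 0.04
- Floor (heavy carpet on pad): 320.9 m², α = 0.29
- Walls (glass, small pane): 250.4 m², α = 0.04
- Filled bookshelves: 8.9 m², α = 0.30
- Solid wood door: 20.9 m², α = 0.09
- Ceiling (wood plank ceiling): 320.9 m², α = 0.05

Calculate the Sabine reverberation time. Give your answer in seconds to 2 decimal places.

1.62 seconds

A = Σ Sᵢαᵢ = 13.1×0.04 + 320.9×0.29 + 250.4×0.04 + 8.9×0.30 + 20.9×0.09 + 320.9×0.05 = 124.197 sabins.
V = 24.5·13.1·3.9 = 1251.705 m³.
T = 0.161 V/A = 0.161·1251.705/124.197 = 1.62 s.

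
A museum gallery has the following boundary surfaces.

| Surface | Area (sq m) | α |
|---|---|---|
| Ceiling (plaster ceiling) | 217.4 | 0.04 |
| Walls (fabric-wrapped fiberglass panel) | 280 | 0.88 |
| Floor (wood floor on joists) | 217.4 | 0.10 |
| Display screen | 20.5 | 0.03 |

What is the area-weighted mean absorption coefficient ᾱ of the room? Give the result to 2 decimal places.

0.38

Total surface area S = 735.3 sq m.
Weighted sum Σ Sα = 277.451.
ᾱ = 277.451 / 735.3 = 0.38.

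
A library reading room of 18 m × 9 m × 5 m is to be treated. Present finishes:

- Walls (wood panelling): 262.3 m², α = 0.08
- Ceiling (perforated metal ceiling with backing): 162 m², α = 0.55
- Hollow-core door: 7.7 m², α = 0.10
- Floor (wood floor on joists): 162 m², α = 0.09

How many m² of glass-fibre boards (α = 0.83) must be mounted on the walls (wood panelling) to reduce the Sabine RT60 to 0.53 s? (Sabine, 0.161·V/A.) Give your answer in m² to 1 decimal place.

Summing Sᵢαᵢ: 20.984 + 89.100 + 0.770 + 14.580 → A₁ = 125.434 sabins.
V = 810 m³. Target absorption A₂ = 0.161 × 810 / 0.53 = 246.057 sabins.
Absorption to add: 246.057 − 125.434 = 120.623 sabins.
Each m² of panel replacing the walls (wood panelling) adds (0.83 − 0.08) = 0.75 sabins.
Area = ΔA/Δα = 120.623/0.75 = 160.8 m².

160.8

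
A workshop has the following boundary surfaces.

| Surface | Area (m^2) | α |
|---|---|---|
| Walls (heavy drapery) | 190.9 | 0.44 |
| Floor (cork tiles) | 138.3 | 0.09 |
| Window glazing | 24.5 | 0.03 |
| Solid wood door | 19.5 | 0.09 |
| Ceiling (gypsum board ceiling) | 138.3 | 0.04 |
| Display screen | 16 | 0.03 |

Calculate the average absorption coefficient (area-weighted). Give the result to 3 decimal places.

S = Σ Sᵢ = 190.9 + 138.3 + 24.5 + 19.5 + 138.3 + 16 = 527.5 m^2.
Σ(Sᵢαᵢ) = 190.9*0.44 + 138.3*0.09 + 24.5*0.03 + 19.5*0.09 + 138.3*0.04 + 16*0.03 = 104.945.
ᾱ = 104.945 / 527.5 = 0.199.

0.199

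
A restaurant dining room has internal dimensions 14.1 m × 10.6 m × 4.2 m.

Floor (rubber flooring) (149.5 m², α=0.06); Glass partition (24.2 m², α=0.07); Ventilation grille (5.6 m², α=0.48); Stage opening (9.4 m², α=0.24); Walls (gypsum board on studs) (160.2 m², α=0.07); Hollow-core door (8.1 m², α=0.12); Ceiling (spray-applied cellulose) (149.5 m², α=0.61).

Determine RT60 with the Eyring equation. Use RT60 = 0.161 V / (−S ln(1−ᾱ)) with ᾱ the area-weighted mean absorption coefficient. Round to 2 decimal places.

0.75 s

S = Σ Sᵢ = 506.5 m².
Σ(Sᵢαᵢ) = 149.5·0.06 + 24.2·0.07 + 5.6·0.48 + 9.4·0.24 + 160.2·0.07 + 8.1·0.12 + 149.5·0.61 = 118.989.
ᾱ = 118.989 / 506.5 = 0.2349.
−S·ln(1−ᾱ) = −506.5 × ln(1 − 0.2349) = 135.615.
V = 14.1 × 10.6 × 4.2 = 627.732 m³.
RT60 = 0.161 × 627.732 / 135.615 = 0.75 s.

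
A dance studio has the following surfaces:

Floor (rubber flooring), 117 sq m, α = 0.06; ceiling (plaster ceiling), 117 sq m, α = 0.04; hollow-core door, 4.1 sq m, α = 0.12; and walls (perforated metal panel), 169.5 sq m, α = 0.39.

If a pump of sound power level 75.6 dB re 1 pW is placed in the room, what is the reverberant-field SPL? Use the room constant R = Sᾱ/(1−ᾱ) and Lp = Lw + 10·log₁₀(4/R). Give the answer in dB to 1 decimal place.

61.8 dB

Σ(Sᵢαᵢ) = 117×0.06 + 117×0.04 + 4.1×0.12 + 169.5×0.39 = 78.297; total area S = 407.6 sq m.
ᾱ = 78.297/407.6 = 0.1921; R = Sᾱ/(1−ᾱ) = 78.297/(1−0.1921) = 96.914 sq m.
Lp = Lw + 10 log₁₀(4/R) = 75.6 -13.84 = 61.8 dB.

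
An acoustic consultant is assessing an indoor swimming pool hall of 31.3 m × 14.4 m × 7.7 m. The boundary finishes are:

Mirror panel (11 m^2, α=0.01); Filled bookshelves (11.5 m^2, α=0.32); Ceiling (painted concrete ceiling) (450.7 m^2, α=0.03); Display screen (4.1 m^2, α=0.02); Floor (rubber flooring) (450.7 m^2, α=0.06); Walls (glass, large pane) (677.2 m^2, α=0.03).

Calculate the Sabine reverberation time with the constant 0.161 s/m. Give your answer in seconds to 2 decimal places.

8.63 s

Total absorption A = 11*0.01 + 11.5*0.32 + 450.7*0.03 + 4.1*0.02 + 450.7*0.06 + 677.2*0.03
  = 0.110 + 3.680 + 13.521 + 0.082 + 27.042 + 20.316 = 64.751 m^2 sabins.
V = 31.3·14.4·7.7 = 3470.544 m³.
RT60 = 0.161 · V / A = 0.161 × 3470.544 / 64.751 = 8.63 s.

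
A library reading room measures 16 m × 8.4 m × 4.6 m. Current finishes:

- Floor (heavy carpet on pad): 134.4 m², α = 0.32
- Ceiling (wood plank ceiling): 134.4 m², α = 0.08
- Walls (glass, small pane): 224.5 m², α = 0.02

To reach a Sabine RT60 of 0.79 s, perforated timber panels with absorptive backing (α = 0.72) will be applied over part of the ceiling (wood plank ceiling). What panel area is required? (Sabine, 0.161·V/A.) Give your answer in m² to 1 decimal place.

105.9

Total absorption A₁ = 134.4*0.32 + 134.4*0.08 + 224.5*0.02
  = 43.008 + 10.752 + 4.490 = 58.250 m² sabins.
V = 618.24 m³. Target absorption A₂ = 0.161 × 618.24 / 0.79 = 125.996 sabins.
ΔA needed = 125.996 − 58.250 = 67.746 sabins.
Net gain per m²: Δα = 0.72 − 0.08 = 0.64.
Panel area = 67.746 / 0.64 = 105.9 m².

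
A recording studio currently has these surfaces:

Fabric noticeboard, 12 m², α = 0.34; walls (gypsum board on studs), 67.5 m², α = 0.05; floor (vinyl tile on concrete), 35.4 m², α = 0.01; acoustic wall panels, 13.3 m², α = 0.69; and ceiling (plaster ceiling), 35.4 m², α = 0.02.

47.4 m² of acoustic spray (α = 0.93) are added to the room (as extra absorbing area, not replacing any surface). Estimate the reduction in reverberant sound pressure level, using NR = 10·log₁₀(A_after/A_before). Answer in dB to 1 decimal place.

5.4 dB

Total absorption A_before = 12·0.34 + 67.5·0.05 + 35.4·0.01 + 13.3·0.69 + 35.4·0.02
  = 4.080 + 3.375 + 0.354 + 9.177 + 0.708 = 17.694 m² sabins.
Added absorption = 47.4 × 0.93 = 44.082 sabins.
A_after = 17.694 + 44.082 = 61.776 sabins.
NR = 10·log₁₀(61.776/17.694) = 5.4 dB.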